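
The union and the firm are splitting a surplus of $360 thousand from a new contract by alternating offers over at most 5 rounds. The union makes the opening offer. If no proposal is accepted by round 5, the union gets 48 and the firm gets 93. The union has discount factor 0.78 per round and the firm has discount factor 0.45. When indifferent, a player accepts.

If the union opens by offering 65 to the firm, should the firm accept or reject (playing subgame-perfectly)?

Accept

Round 5 (the union proposes): the firm gets 93 if talks fail, so the union offers 93 and keeps 267.
Round 4 (the firm proposes): the union can get 267 next round, worth 0.78 × 267 = 208.26 now, so the firm offers 208.26, keeping 151.74.
Round 3 (the union proposes): the firm can get 151.74 next round, worth 0.45 × 151.74 = 68.283 now; the union offers that and keeps 291.717.
Round 2 (the firm proposes): the union can get 291.717 next round, worth 0.78 × 291.717 = 227.53926 now, so the firm offers 227.53926, keeping 132.46074.
So by rejecting in round 1, the firm gets 132.46074 next round, worth 0.45 × 132.46074 = 59.607333 now.
Offer 65 ≥ 59.607333, so the firm accepts.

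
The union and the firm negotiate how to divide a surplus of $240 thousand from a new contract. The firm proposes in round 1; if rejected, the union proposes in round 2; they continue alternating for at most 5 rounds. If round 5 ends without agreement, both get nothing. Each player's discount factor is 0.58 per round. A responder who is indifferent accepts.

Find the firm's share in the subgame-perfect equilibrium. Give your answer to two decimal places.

By backward induction:
Round 5 (the firm proposes): rejection yields 0 for the union; the firm offers 0 and keeps 240.
Round 4 (the union proposes): the firm can get 240 next round, worth 0.58 × 240 = 139.2 now; the union offers that and keeps 100.8.
Round 3 (the firm proposes): the union can get 100.8 next round, worth 0.58 × 100.8 = 58.464 now. The firm offers 58.464 and keeps 240 − 58.464 = 181.536.
Round 2 (the union proposes): the firm can get 181.536 next round, worth 0.58 × 181.536 = 105.29088 now. The union offers 105.29088 and keeps 240 − 105.29088 = 134.70912.
Round 1 (the firm proposes): the union can get 134.70912 next round, worth 0.58 × 134.70912 = 78.1312896 now, so the firm offers 78.1312896, keeping 161.8687104.

161.87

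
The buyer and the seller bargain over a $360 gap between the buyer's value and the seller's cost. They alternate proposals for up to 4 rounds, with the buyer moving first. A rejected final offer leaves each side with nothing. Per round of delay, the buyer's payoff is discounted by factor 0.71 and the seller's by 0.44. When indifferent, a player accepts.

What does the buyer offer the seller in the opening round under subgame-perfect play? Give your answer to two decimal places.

Round 4 (the seller proposes): the buyer will accept anything ≥ 0, so the seller offers 0 and keeps 360.
Round 3 (the buyer proposes): the seller can get 360 next round, worth 0.44 × 360 = 158.4 now; the buyer offers that and keeps 201.6.
Round 2 (the seller proposes): the buyer can get 201.6 next round, worth 0.71 × 201.6 = 143.136 now, so the seller offers 143.136, keeping 216.864.
Round 1 (the buyer proposes): the seller can get 216.864 next round, worth 0.44 × 216.864 = 95.42016 now. The buyer offers 95.42016 and keeps 360 − 95.42016 = 264.57984.

95.42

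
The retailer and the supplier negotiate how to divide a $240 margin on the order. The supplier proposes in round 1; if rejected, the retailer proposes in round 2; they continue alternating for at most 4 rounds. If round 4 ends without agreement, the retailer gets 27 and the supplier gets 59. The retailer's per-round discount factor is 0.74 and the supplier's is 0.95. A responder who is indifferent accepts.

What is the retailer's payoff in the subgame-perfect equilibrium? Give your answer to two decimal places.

Round 4 (the retailer proposes): the supplier gets 59 if talks fail, so the retailer offers 59 and keeps 181.
Round 3 (the supplier proposes): the retailer can get 181 next round, worth 0.74 × 181 = 133.94 now. The supplier offers 133.94 and keeps 240 − 133.94 = 106.06.
Round 2 (the retailer proposes): the supplier can get 106.06 next round, worth 0.95 × 106.06 = 100.757 now; the retailer offers that and keeps 139.243.
Round 1 (the supplier proposes): the retailer can get 139.243 next round, worth 0.74 × 139.243 = 103.03982 now. The supplier offers 103.03982 and keeps 240 − 103.03982 = 136.96018.

103.04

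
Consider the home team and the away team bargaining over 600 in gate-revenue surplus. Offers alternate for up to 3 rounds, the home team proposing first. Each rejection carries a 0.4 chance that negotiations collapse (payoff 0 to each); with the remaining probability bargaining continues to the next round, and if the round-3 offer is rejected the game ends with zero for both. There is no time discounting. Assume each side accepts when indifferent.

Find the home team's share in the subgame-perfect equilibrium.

456

Round 3 (the home team proposes): rejection yields 0 for the away team; the home team offers 0 and keeps 600.
Round 2 (the away team proposes): rejecting gives the home team an expected 0.6 × 600 = 360, so the away team offers 360, keeping 240.
Round 1 (the home team proposes): rejecting gives the away team an expected 0.6 × 240 = 144; the home team offers that and keeps 456.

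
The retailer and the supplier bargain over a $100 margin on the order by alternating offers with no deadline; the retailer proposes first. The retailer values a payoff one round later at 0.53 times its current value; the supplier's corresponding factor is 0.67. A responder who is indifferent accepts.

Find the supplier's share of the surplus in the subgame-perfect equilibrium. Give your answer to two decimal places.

48.83

When the retailer proposes, the supplier accepts any offer worth at least 0.67 times what the supplier would get by proposing next round; and vice versa.
This gives x = 100 − 0.67y and y = 100 − 0.53x, where x and y are each side's share when it proposes.
Hence (1 − 0.67·0.53)x = 100(1 − 0.67), i.e. 0.6449·x = 33.
x ≈ 51.1707; the supplier's share is 100 − x ≈ 48.8293.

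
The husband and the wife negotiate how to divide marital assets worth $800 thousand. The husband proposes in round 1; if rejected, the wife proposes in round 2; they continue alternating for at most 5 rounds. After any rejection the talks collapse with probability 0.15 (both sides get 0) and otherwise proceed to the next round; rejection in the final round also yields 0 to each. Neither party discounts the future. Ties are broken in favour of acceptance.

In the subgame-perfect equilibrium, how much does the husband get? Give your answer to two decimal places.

624.31

By backward induction:
Round 5 (the husband proposes): the wife will accept anything ≥ 0, so the husband offers 0 and keeps 800.
Round 4 (the wife proposes): rejecting gives the husband an expected 0.85 × 800 = 680; the wife offers that and keeps 120.
Round 3 (the husband proposes): rejecting gives the wife an expected 0.85 × 120 = 102, so the husband offers 102, keeping 698.
Round 2 (the wife proposes): rejecting gives the husband an expected 0.85 × 698 = 593.3; the wife offers that and keeps 206.7.
Round 1 (the husband proposes): rejecting gives the wife an expected 0.85 × 206.7 = 175.695; the husband offers that and keeps 624.305.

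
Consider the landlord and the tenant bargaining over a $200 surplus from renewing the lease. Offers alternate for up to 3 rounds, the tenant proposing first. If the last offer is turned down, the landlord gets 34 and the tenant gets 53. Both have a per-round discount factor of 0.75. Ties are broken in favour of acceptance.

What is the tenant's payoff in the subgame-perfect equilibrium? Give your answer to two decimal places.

143.38

Solve by backward induction from round 3.
Round 3 (the tenant proposes): the landlord gets 34 if talks fail, so the tenant offers 34 and keeps 166.
Round 2 (the landlord proposes): the tenant can get 166 next round, worth 0.75 × 166 = 124.5 now, so the landlord offers 124.5, keeping 75.5.
Round 1 (the tenant proposes): the landlord can get 75.5 next round, worth 0.75 × 75.5 = 56.625 now; the tenant offers that and keeps 143.375.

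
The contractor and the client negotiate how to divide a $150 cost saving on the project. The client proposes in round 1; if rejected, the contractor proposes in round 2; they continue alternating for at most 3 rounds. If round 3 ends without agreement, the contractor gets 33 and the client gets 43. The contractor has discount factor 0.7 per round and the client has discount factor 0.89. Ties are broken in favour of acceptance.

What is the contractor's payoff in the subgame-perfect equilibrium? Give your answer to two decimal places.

32.11

Work backward from the last round.
Round 3 (the client proposes): the contractor gets 33 if talks fail, so the client offers 33 and keeps 117.
Round 2 (the contractor proposes): the client can get 117 next round, worth 0.89 × 117 = 104.13 now, so the contractor offers 104.13, keeping 45.87.
Round 1 (the client proposes): the contractor can get 45.87 next round, worth 0.7 × 45.87 = 32.109 now; the client offers that and keeps 117.891.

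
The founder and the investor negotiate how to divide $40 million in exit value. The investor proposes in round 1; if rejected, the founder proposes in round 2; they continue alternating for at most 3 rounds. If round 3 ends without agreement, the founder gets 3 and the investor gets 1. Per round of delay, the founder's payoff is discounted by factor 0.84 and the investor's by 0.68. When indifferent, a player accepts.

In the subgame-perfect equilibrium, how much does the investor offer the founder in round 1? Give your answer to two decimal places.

Round 3 (the investor proposes): the founder gets 3 if talks fail, so the investor offers 3 and keeps 37.
Round 2 (the founder proposes): the investor can get 37 next round, worth 0.68 × 37 = 25.16 now; the founder offers that and keeps 14.84.
Round 1 (the investor proposes): the founder can get 14.84 next round, worth 0.84 × 14.84 = 12.4656 now; the investor offers that and keeps 27.5344.

12.47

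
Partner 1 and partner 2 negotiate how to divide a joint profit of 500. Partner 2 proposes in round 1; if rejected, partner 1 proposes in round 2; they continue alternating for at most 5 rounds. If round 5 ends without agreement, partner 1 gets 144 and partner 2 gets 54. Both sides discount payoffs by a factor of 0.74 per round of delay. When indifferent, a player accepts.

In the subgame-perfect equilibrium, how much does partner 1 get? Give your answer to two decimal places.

Round 5 (partner 2 proposes): partner 1 gets 144 if talks fail, so partner 2 offers 144 and keeps 356.
Round 4 (partner 1 proposes): partner 2 can get 356 next round, worth 0.74 × 356 = 263.44 now, so partner 1 offers 263.44, keeping 236.56.
Round 3 (partner 2 proposes): partner 1 can get 236.56 next round, worth 0.74 × 236.56 = 175.0544 now. Partner 2 offers 175.0544 and keeps 500 − 175.0544 = 324.9456.
Round 2 (partner 1 proposes): partner 2 can get 324.9456 next round, worth 0.74 × 324.9456 = 240.459744 now; partner 1 offers that and keeps 259.540256.
Round 1 (partner 2 proposes): partner 1 can get 259.540256 next round, worth 0.74 × 259.540256 = 192.05978944 now. Partner 2 offers 192.05978944 and keeps 500 − 192.05978944 = 307.94021056.

192.06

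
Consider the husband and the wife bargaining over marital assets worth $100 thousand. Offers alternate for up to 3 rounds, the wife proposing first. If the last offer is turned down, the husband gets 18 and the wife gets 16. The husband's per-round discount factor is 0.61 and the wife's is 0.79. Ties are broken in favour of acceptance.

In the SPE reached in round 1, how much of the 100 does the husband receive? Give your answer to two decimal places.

Solve by backward induction from round 3.
Round 3 (the wife proposes): the husband gets 18 if talks fail, so the wife offers 18 and keeps 82.
Round 2 (the husband proposes): the wife can get 82 next round, worth 0.79 × 82 = 64.78 now; the husband offers that and keeps 35.22.
Round 1 (the wife proposes): the husband can get 35.22 next round, worth 0.61 × 35.22 = 21.4842 now, so the wife offers 21.4842, keeping 78.5158.

21.48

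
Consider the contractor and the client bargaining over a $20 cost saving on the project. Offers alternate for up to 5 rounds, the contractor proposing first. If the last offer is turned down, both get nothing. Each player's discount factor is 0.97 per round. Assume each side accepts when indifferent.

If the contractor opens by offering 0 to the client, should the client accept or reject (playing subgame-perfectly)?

Work out the client's continuation value if the offer is rejected.
Round 5 (the contractor proposes): the client will accept anything ≥ 0, so the contractor offers 0 and keeps 20.
Round 4 (the client proposes): the contractor can get 20 next round, worth 0.97 × 20 = 19.4 now, so the client offers 19.4, keeping 0.6.
Round 3 (the contractor proposes): the client can get 0.6 next round, worth 0.97 × 0.6 = 0.582 now. The contractor offers 0.582 and keeps 20 − 0.582 = 19.418.
Round 2 (the client proposes): the contractor can get 19.418 next round, worth 0.97 × 19.418 = 18.83546 now, so the client offers 18.83546, keeping 1.16454.
So by rejecting in round 1, the client gets 1.16454 next round, worth 0.97 × 1.16454 = 1.1296038 now.
Offer 0 < 1.1296038, so the client rejects.

Reject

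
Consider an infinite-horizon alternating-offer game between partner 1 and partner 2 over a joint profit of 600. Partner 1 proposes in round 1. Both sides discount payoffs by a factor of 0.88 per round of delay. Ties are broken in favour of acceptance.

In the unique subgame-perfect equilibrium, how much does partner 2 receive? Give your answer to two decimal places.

When partner 1 proposes, partner 2 accepts any offer worth at least 0.88 times what partner 2 would get by proposing next round; and vice versa.
This gives x = 600 − 0.88y and y = 600 − 0.88x, where x and y are each side's share when it proposes.
Hence (1 − 0.88·0.88)x = 600(1 − 0.88), i.e. 0.2256·x = 72.
x ≈ 319.1489; partner 2's share is 600 − x ≈ 280.8511.

280.85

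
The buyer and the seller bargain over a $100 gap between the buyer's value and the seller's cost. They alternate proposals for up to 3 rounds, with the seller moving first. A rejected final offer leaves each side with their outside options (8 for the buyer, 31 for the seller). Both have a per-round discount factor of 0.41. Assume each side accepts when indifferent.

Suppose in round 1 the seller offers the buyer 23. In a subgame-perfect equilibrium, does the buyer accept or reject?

Reject

Round 3 (the seller proposes): the buyer gets 8 if talks fail, so the seller offers 8 and keeps 92.
Round 2 (the buyer proposes): the seller can get 92 next round, worth 0.41 × 92 = 37.72 now; the buyer offers that and keeps 62.28.
So by rejecting in round 1, the buyer gets 62.28 next round, worth 0.41 × 62.28 = 25.5348 now.
Offer 23 < 25.5348, so the buyer rejects.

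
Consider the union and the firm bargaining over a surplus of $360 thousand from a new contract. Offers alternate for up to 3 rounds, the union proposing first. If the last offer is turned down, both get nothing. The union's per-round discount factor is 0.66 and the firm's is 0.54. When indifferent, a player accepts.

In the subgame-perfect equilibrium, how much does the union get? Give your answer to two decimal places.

293.90

Round 3 (the union proposes): rejection yields 0 for the firm; the union offers 0 and keeps 360.
Round 2 (the firm proposes): the union can get 360 next round, worth 0.66 × 360 = 237.6 now. The firm offers 237.6 and keeps 360 − 237.6 = 122.4.
Round 1 (the union proposes): the firm can get 122.4 next round, worth 0.54 × 122.4 = 66.096 now, so the union offers 66.096, keeping 293.904.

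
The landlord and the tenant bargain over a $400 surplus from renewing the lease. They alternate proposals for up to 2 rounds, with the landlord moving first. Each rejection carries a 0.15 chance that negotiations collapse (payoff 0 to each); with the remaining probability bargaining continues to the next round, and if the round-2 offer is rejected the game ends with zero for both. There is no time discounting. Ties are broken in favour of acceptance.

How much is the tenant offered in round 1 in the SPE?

340

Round 2 (the tenant proposes): the landlord will accept anything ≥ 0, so the tenant offers 0 and keeps 400.
Round 1 (the landlord proposes): rejecting gives the tenant an expected 0.85 × 400 = 340; the landlord offers that and keeps 60.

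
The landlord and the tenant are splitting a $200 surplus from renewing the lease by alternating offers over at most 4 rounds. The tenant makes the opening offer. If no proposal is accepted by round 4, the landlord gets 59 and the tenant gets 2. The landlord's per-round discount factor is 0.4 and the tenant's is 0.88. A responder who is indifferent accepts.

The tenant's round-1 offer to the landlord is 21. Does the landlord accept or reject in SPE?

Reject

Work out the landlord's continuation value if the offer is rejected.
Round 4 (the landlord proposes): the tenant gets 2 if talks fail, so the landlord offers 2 and keeps 198.
Round 3 (the tenant proposes): the landlord can get 198 next round, worth 0.4 × 198 = 79.2 now, so the tenant offers 79.2, keeping 120.8.
Round 2 (the landlord proposes): the tenant can get 120.8 next round, worth 0.88 × 120.8 = 106.304 now, so the landlord offers 106.304, keeping 93.696.
So by rejecting in round 1, the landlord gets 93.696 next round, worth 0.4 × 93.696 = 37.4784 now.
Offer 21 < 37.4784, so the landlord rejects.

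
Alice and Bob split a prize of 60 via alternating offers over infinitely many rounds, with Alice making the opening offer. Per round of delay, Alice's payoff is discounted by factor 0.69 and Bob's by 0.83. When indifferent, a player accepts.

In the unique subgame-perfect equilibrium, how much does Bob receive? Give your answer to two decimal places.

36.13

Let x be Alice's share when Alice proposes and y be Bob's share when Bob proposes.
Bob accepts iff offered ≥ 0.83·y, so x = 60 − 0.83y. Symmetrically y = 60 − 0.69x.
Substituting: x = 60 − 0.83(60 − 0.69x), giving x(1 − 0.69·0.83) = 60(1 − 0.83).
So x = 60 × 0.17 / 0.4273 ≈ 23.8708, and Bob receives 60 − x ≈ 36.1292.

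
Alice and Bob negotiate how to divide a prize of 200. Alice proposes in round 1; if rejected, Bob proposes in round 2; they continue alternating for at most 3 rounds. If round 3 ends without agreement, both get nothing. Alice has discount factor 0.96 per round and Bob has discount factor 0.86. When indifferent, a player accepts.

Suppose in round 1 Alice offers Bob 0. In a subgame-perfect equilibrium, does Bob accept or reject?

Round 3 (Alice proposes): rejection yields 0 for Bob; Alice offers 0 and keeps 200.
Round 2 (Bob proposes): Alice can get 200 next round, worth 0.96 × 200 = 192 now; Bob offers that and keeps 8.
So by rejecting in round 1, Bob gets 8 next round, worth 0.86 × 8 = 6.88 now.
Offer 0 < 6.88, so Bob rejects.

Reject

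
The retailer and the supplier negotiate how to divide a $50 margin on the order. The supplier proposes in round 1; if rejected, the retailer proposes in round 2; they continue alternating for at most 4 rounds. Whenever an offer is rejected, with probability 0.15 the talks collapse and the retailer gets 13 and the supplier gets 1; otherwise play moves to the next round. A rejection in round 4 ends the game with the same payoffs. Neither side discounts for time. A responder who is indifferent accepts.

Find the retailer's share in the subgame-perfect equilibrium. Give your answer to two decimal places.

39.70

Round 4 (the retailer proposes): the supplier gets 1 if talks fail, so the retailer offers 1 and keeps 49.
Round 3 (the supplier proposes): rejecting gives the retailer an expected 0.85 × 49 + 0.15 × 13 = 43.6. The supplier offers 43.6 and keeps 50 − 43.6 = 6.4.
Round 2 (the retailer proposes): rejecting gives the supplier an expected 0.85 × 6.4 + 0.15 × 1 = 5.59; the retailer offers that and keeps 44.41.
Round 1 (the supplier proposes): rejecting gives the retailer an expected 0.85 × 44.41 + 0.15 × 13 = 39.6985. The supplier offers 39.6985 and keeps 50 − 39.6985 = 10.3015.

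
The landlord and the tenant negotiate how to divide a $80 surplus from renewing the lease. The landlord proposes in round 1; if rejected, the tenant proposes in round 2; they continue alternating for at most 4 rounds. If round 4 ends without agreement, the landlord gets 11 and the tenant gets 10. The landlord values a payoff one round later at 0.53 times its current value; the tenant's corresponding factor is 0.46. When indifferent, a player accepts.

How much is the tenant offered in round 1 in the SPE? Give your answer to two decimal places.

Round 4 (the tenant proposes): the landlord gets 11 if talks fail, so the tenant offers 11 and keeps 69.
Round 3 (the landlord proposes): the tenant can get 69 next round, worth 0.46 × 69 = 31.74 now; the landlord offers that and keeps 48.26.
Round 2 (the tenant proposes): the landlord can get 48.26 next round, worth 0.53 × 48.26 = 25.5778 now, so the tenant offers 25.5778, keeping 54.4222.
Round 1 (the landlord proposes): the tenant can get 54.4222 next round, worth 0.46 × 54.4222 = 25.034212 now. The landlord offers 25.034212 and keeps 80 − 25.034212 = 54.965788.

25.03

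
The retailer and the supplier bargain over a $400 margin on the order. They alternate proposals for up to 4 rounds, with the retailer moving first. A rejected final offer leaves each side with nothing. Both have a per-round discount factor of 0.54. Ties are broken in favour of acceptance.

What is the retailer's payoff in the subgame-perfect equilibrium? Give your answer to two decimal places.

By backward induction:
Round 4 (the supplier proposes): rejection yields 0 for the retailer; the supplier offers 0 and keeps 400.
Round 3 (the retailer proposes): the supplier can get 400 next round, worth 0.54 × 400 = 216 now. The retailer offers 216 and keeps 400 − 216 = 184.
Round 2 (the supplier proposes): the retailer can get 184 next round, worth 0.54 × 184 = 99.36 now. The supplier offers 99.36 and keeps 400 − 99.36 = 300.64.
Round 1 (the retailer proposes): the supplier can get 300.64 next round, worth 0.54 × 300.64 = 162.3456 now; the retailer offers that and keeps 237.6544.

237.65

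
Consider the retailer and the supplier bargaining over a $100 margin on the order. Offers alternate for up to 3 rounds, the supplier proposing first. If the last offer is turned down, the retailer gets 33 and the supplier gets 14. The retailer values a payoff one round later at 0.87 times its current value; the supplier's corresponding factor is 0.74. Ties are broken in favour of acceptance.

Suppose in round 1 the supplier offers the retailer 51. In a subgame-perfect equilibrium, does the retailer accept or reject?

Accept

Round 3 (the supplier proposes): the retailer gets 33 if talks fail, so the supplier offers 33 and keeps 67.
Round 2 (the retailer proposes): the supplier can get 67 next round, worth 0.74 × 67 = 49.58 now; the retailer offers that and keeps 50.42.
So by rejecting in round 1, the retailer gets 50.42 next round, worth 0.87 × 50.42 = 43.8654 now.
Offer 51 ≥ 43.8654, so the retailer accepts.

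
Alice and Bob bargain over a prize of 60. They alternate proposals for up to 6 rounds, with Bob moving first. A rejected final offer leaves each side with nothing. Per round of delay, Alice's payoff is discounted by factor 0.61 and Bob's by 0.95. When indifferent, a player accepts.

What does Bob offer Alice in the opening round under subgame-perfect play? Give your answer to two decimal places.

Round 6 (Alice proposes): rejection yields 0 for Bob; Alice offers 0 and keeps 60.
Round 5 (Bob proposes): Alice can get 60 next round, worth 0.61 × 60 = 36.6 now, so Bob offers 36.6, keeping 23.4.
Round 4 (Alice proposes): Bob can get 23.4 next round, worth 0.95 × 23.4 = 22.23 now. Alice offers 22.23 and keeps 60 − 22.23 = 37.77.
Round 3 (Bob proposes): Alice can get 37.77 next round, worth 0.61 × 37.77 = 23.0397 now; Bob offers that and keeps 36.9603.
Round 2 (Alice proposes): Bob can get 36.9603 next round, worth 0.95 × 36.9603 = 35.112285 now; Alice offers that and keeps 24.887715.
Round 1 (Bob proposes): Alice can get 24.887715 next round, worth 0.61 × 24.887715 = 15.18150615 now; Bob offers that and keeps 44.81849385.

15.18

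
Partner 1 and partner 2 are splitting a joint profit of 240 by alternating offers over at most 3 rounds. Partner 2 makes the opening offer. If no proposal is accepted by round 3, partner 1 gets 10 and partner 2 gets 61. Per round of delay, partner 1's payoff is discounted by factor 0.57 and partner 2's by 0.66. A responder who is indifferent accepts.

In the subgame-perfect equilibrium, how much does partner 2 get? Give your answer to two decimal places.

Round 3 (partner 2 proposes): partner 1 gets 10 if talks fail, so partner 2 offers 10 and keeps 230.
Round 2 (partner 1 proposes): partner 2 can get 230 next round, worth 0.66 × 230 = 151.8 now. Partner 1 offers 151.8 and keeps 240 − 151.8 = 88.2.
Round 1 (partner 2 proposes): partner 1 can get 88.2 next round, worth 0.57 × 88.2 = 50.274 now. Partner 2 offers 50.274 and keeps 240 − 50.274 = 189.726.

189.73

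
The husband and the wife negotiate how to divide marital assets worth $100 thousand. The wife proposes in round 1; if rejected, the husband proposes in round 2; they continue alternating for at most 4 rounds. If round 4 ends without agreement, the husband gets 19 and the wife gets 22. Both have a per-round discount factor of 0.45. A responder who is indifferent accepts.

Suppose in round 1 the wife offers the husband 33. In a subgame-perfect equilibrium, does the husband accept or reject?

Accept

Work out the husband's continuation value if the offer is rejected.
Round 4 (the husband proposes): the wife gets 22 if talks fail, so the husband offers 22 and keeps 78.
Round 3 (the wife proposes): the husband can get 78 next round, worth 0.45 × 78 = 35.1 now, so the wife offers 35.1, keeping 64.9.
Round 2 (the husband proposes): the wife can get 64.9 next round, worth 0.45 × 64.9 = 29.205 now; the husband offers that and keeps 70.795.
So by rejecting in round 1, the husband gets 70.795 next round, worth 0.45 × 70.795 = 31.85775 now.
Offer 33 ≥ 31.85775, so the husband accepts.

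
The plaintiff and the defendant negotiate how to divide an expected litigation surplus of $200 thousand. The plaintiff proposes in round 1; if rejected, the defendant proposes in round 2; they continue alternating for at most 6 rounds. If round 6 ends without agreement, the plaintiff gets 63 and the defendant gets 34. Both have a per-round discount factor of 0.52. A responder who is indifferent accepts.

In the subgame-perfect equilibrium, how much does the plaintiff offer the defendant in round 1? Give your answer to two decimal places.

68.63

Round 6 (the defendant proposes): the plaintiff gets 63 if talks fail, so the defendant offers 63 and keeps 137.
Round 5 (the plaintiff proposes): the defendant can get 137 next round, worth 0.52 × 137 = 71.24 now. The plaintiff offers 71.24 and keeps 200 − 71.24 = 128.76.
Round 4 (the defendant proposes): the plaintiff can get 128.76 next round, worth 0.52 × 128.76 = 66.9552 now. The defendant offers 66.9552 and keeps 200 − 66.9552 = 133.0448.
Round 3 (the plaintiff proposes): the defendant can get 133.0448 next round, worth 0.52 × 133.0448 = 69.183296 now. The plaintiff offers 69.183296 and keeps 200 − 69.183296 = 130.816704.
Round 2 (the defendant proposes): the plaintiff can get 130.816704 next round, worth 0.52 × 130.816704 = 68.02468608 now, so the defendant offers 68.02468608, keeping 131.97531392.
Round 1 (the plaintiff proposes): the defendant can get 131.97531392 next round, worth 0.52 × 131.97531392 = 68.6271632384 now, so the plaintiff offers 68.6271632384, keeping 131.3728367616.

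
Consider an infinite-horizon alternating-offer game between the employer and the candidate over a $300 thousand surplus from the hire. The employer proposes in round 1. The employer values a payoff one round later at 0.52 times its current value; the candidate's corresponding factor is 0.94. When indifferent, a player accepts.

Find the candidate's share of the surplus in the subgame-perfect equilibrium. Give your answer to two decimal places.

When the employer proposes, the candidate accepts any offer worth at least 0.94 times what the candidate would get by proposing next round; and vice versa.
This gives x = 300 − 0.94y and y = 300 − 0.52x, where x and y are each side's share when it proposes.
Hence (1 − 0.94·0.52)x = 300(1 − 0.94), i.e. 0.5112·x = 18.
x ≈ 35.2113; the candidate's share is 300 − x ≈ 264.7887.

264.79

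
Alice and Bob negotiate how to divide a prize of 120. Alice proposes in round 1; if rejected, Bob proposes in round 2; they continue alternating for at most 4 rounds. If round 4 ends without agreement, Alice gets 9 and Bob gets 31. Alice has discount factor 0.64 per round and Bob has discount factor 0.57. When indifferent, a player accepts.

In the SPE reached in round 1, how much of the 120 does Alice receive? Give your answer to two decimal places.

Work backward from the last round.
Round 4 (Bob proposes): Alice gets 9 if talks fail, so Bob offers 9 and keeps 111.
Round 3 (Alice proposes): Bob can get 111 next round, worth 0.57 × 111 = 63.27 now; Alice offers that and keeps 56.73.
Round 2 (Bob proposes): Alice can get 56.73 next round, worth 0.64 × 56.73 = 36.3072 now, so Bob offers 36.3072, keeping 83.6928.
Round 1 (Alice proposes): Bob can get 83.6928 next round, worth 0.57 × 83.6928 = 47.704896 now, so Alice offers 47.704896, keeping 72.295104.

72.30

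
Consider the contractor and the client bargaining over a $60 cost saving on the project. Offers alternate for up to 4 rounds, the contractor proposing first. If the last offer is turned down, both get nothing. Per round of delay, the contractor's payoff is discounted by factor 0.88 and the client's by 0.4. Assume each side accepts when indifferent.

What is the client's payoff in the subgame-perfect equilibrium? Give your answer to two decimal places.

11.33

Round 4 (the client proposes): the contractor will accept anything ≥ 0, so the client offers 0 and keeps 60.
Round 3 (the contractor proposes): the client can get 60 next round, worth 0.4 × 60 = 24 now, so the contractor offers 24, keeping 36.
Round 2 (the client proposes): the contractor can get 36 next round, worth 0.88 × 36 = 31.68 now; the client offers that and keeps 28.32.
Round 1 (the contractor proposes): the client can get 28.32 next round, worth 0.4 × 28.32 = 11.328 now. The contractor offers 11.328 and keeps 60 − 11.328 = 48.672.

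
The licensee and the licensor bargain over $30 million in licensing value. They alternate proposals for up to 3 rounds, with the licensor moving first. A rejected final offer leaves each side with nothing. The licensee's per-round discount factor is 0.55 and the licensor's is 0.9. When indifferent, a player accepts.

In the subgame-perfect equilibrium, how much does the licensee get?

1.65

Round 3 (the licensor proposes): the licensee will accept anything ≥ 0, so the licensor offers 0 and keeps 30.
Round 2 (the licensee proposes): the licensor can get 30 next round, worth 0.9 × 30 = 27 now, so the licensee offers 27, keeping 3.
Round 1 (the licensor proposes): the licensee can get 3 next round, worth 0.55 × 3 = 1.65 now, so the licensor offers 1.65, keeping 28.35.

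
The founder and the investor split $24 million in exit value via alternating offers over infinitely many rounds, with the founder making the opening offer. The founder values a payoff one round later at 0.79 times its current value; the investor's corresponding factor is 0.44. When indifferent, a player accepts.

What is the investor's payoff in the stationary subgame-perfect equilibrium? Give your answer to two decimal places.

When the founder proposes, the investor accepts any offer worth at least 0.44 times what the investor would get by proposing next round; and vice versa.
This gives x = 24 − 0.44y and y = 24 − 0.79x, where x and y are each side's share when it proposes.
Hence (1 − 0.44·0.79)x = 24(1 − 0.44), i.e. 0.6524·x = 13.44.
x ≈ 20.6009; the investor's share is 24 − x ≈ 3.3991.

3.40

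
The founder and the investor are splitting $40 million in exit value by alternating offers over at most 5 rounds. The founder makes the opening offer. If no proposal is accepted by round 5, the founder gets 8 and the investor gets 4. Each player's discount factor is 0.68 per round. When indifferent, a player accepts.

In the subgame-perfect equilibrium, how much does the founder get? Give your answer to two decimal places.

Round 5 (the founder proposes): the investor gets 4 if talks fail, so the founder offers 4 and keeps 36.
Round 4 (the investor proposes): the founder can get 36 next round, worth 0.68 × 36 = 24.48 now, so the investor offers 24.48, keeping 15.52.
Round 3 (the founder proposes): the investor can get 15.52 next round, worth 0.68 × 15.52 = 10.5536 now; the founder offers that and keeps 29.4464.
Round 2 (the investor proposes): the founder can get 29.4464 next round, worth 0.68 × 29.4464 = 20.023552 now. The investor offers 20.023552 and keeps 40 − 20.023552 = 19.976448.
Round 1 (the founder proposes): the investor can get 19.976448 next round, worth 0.68 × 19.976448 = 13.58398464 now. The founder offers 13.58398464 and keeps 40 − 13.58398464 = 26.41601536.

26.42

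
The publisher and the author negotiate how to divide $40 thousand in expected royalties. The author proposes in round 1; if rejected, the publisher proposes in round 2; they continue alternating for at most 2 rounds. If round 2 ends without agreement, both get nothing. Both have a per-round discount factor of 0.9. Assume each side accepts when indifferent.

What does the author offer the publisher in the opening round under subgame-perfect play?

Round 2 (the publisher proposes): the author will accept anything ≥ 0, so the publisher offers 0 and keeps 40.
Round 1 (the author proposes): the publisher can get 40 next round, worth 0.9 × 40 = 36 now; the author offers that and keeps 4.

36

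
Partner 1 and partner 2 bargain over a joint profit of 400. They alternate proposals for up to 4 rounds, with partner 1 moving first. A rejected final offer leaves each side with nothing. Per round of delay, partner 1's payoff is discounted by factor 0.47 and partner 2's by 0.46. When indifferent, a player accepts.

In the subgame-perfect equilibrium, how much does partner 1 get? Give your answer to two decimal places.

Solve by backward induction from round 4.
Round 4 (partner 2 proposes): rejection yields 0 for partner 1; partner 2 offers 0 and keeps 400.
Round 3 (partner 1 proposes): partner 2 can get 400 next round, worth 0.46 × 400 = 184 now. Partner 1 offers 184 and keeps 400 − 184 = 216.
Round 2 (partner 2 proposes): partner 1 can get 216 next round, worth 0.47 × 216 = 101.52 now. Partner 2 offers 101.52 and keeps 400 − 101.52 = 298.48.
Round 1 (partner 1 proposes): partner 2 can get 298.48 next round, worth 0.46 × 298.48 = 137.3008 now, so partner 1 offers 137.3008, keeping 262.6992.

262.70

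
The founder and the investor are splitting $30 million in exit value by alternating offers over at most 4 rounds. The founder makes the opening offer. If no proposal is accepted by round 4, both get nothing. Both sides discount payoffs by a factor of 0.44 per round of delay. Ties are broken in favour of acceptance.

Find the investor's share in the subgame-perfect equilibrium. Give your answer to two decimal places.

Round 4 (the investor proposes): the founder will accept anything ≥ 0, so the investor offers 0 and keeps 30.
Round 3 (the founder proposes): the investor can get 30 next round, worth 0.44 × 30 = 13.2 now. The founder offers 13.2 and keeps 30 − 13.2 = 16.8.
Round 2 (the investor proposes): the founder can get 16.8 next round, worth 0.44 × 16.8 = 7.392 now, so the investor offers 7.392, keeping 22.608.
Round 1 (the founder proposes): the investor can get 22.608 next round, worth 0.44 × 22.608 = 9.94752 now. The founder offers 9.94752 and keeps 30 − 9.94752 = 20.05248.

9.95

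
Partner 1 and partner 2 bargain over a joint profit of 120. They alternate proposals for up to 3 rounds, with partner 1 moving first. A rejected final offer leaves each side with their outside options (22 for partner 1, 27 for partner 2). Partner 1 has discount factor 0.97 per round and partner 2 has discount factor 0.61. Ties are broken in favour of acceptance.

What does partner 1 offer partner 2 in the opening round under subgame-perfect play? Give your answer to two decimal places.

18.17

Round 3 (partner 1 proposes): partner 2 gets 27 if talks fail, so partner 1 offers 27 and keeps 93.
Round 2 (partner 2 proposes): partner 1 can get 93 next round, worth 0.97 × 93 = 90.21 now, so partner 2 offers 90.21, keeping 29.79.
Round 1 (partner 1 proposes): partner 2 can get 29.79 next round, worth 0.61 × 29.79 = 18.1719 now, so partner 1 offers 18.1719, keeping 101.8281.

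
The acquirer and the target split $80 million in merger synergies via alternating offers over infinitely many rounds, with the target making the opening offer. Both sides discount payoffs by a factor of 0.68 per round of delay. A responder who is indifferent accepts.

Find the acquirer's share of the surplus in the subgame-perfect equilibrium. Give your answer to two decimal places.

When the target proposes, the acquirer accepts any offer worth at least 0.68 times what the acquirer would get by proposing next round; and vice versa.
This gives x = 80 − 0.68y and y = 80 − 0.68x, where x and y are each side's share when it proposes.
Hence (1 − 0.68·0.68)x = 80(1 − 0.68), i.e. 0.5376·x = 25.6.
x ≈ 47.6190; the acquirer's share is 80 − x ≈ 32.3810.

32.38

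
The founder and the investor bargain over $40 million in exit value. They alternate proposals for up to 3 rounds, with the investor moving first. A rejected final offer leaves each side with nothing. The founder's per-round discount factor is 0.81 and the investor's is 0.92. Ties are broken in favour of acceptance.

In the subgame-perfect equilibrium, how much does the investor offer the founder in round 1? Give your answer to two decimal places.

Round 3 (the investor proposes): rejection yields 0 for the founder; the investor offers 0 and keeps 40.
Round 2 (the founder proposes): the investor can get 40 next round, worth 0.92 × 40 = 36.8 now, so the founder offers 36.8, keeping 3.2.
Round 1 (the investor proposes): the founder can get 3.2 next round, worth 0.81 × 3.2 = 2.592 now. The investor offers 2.592 and keeps 40 − 2.592 = 37.408.

2.59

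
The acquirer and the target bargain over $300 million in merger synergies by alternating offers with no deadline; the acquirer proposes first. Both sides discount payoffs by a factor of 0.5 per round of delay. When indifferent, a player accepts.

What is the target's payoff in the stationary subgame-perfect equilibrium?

100

Let x be the acquirer's share when the acquirer proposes and y be the target's share when the target proposes.
The target accepts iff offered ≥ 0.5·y, so x = 300 − 0.5y. Symmetrically y = 300 − 0.5x.
Substituting: x = 300 − 0.5(300 − 0.5x), giving x(1 − 0.5·0.5) = 300(1 − 0.5).
So x = 300 × 0.5 / 0.75 = 200, and the target receives 300 − x = 100.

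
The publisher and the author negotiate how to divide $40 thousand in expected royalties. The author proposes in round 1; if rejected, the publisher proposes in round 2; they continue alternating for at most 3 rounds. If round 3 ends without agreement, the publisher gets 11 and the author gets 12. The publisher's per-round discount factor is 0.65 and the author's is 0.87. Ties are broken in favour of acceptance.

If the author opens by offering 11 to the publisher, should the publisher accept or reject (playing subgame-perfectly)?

Round 3 (the author proposes): the publisher gets 11 if talks fail, so the author offers 11 and keeps 29.
Round 2 (the publisher proposes): the author can get 29 next round, worth 0.87 × 29 = 25.23 now. The publisher offers 25.23 and keeps 40 − 25.23 = 14.77.
So by rejecting in round 1, the publisher gets 14.77 next round, worth 0.65 × 14.77 = 9.6005 now.
Offer 11 ≥ 9.6005, so the publisher accepts.

Accept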